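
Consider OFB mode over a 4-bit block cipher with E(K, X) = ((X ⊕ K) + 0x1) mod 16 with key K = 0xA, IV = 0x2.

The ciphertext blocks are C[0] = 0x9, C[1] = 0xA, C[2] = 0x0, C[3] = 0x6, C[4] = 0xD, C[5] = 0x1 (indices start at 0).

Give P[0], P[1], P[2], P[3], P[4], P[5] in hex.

P[0] = 0x0, P[1] = 0xE, P[2] = 0xF, P[3] = 0x0, P[4] = 0x0, P[5] = 0x9

OFB decryption: S_i = E(K, S_{i−1}) with S_{−1} = IV; P_i = C_i ⊕ S_i.
P[0]: S = E(K, 0x2) = 0x9; 0x9 ⊕ 0x9 = 0x0.
P[1]: S = E(K, 0x9) = 0x4; 0xA ⊕ 0x4 = 0xE.
P[2]: S = E(K, 0x4) = 0xF; 0x0 ⊕ 0xF = 0xF.
P[3]: S = E(K, 0xF) = 0x6; 0x6 ⊕ 0x6 = 0x0.
P[4]: S = E(K, 0x6) = 0xD; 0xD ⊕ 0xD = 0x0.
P[5]: S = E(K, 0xD) = 0x8; 0x1 ⊕ 0x8 = 0x9.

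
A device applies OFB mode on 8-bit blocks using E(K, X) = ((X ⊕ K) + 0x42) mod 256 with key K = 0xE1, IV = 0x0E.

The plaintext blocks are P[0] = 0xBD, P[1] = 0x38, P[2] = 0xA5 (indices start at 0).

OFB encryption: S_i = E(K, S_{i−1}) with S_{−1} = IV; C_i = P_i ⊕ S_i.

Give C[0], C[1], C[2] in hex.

C[0]: S = E(K, 0x0E) = 0x31; 0xBD ⊕ 0x31 = 0x8C.
C[1]: S = E(K, 0x31) = 0x12; 0x38 ⊕ 0x12 = 0x2A.
C[2]: S = E(K, 0x12) = 0x35; 0xA5 ⊕ 0x35 = 0x90.

C[0] = 0x8C, C[1] = 0x2A, C[2] = 0x90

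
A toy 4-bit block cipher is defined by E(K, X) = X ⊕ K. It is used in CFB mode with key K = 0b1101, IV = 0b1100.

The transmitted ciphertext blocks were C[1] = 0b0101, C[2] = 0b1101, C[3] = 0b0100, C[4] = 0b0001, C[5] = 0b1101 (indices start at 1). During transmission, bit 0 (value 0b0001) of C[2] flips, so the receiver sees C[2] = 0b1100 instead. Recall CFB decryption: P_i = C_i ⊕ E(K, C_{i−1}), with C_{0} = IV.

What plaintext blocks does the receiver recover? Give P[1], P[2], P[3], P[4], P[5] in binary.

Only C[2] changed, to 0b1100. In CFB, a change in C_i flips the same bit in P_i and garbles P_{i+1}. Decrypting the received ciphertext:
P[1]: E(K, 0b1100) = 0b0001; 0b0101 ⊕ 0b0001 = 0b0100.
P[2]: E(K, 0b0101) = 0b1000; 0b1100 ⊕ 0b1000 = 0b0100.
P[3]: E(K, 0b1100) = 0b0001; 0b0100 ⊕ 0b0001 = 0b0101.
P[4]: E(K, 0b0100) = 0b1001; 0b0001 ⊕ 0b1001 = 0b1000.
P[5]: E(K, 0b0001) = 0b1100; 0b1101 ⊕ 0b1100 = 0b0001.
Blocks that differ from the original plaintext: P[2], P[3].

P[1] = 0b0100, P[2] = 0b0100, P[3] = 0b0101, P[4] = 0b1000, P[5] = 0b0001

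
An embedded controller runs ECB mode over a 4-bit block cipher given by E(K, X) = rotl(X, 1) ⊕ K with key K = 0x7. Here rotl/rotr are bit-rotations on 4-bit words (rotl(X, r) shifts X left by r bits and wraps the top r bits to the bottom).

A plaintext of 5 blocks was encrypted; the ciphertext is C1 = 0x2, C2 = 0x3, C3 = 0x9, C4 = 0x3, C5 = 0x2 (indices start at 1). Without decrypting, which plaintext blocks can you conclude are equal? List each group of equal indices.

ECB encrypts each block independently with the same key, so equal ciphertext blocks imply equal plaintext blocks.
C1 = C5 = 0x2, so P1 = P5.
C2 = C4 = 0x3, so P2 = P4.

P1 = P5; P2 = P4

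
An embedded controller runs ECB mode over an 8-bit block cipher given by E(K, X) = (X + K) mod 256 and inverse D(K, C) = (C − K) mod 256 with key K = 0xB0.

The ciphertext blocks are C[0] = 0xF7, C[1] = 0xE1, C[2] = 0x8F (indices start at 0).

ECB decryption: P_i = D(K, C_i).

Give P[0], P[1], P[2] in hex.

P[0]: D(K, 0xF7) = 0x47.
P[1]: D(K, 0xE1) = 0x31.
P[2]: D(K, 0x8F) = 0xDF.

P[0] = 0x47, P[1] = 0x31, P[2] = 0xDF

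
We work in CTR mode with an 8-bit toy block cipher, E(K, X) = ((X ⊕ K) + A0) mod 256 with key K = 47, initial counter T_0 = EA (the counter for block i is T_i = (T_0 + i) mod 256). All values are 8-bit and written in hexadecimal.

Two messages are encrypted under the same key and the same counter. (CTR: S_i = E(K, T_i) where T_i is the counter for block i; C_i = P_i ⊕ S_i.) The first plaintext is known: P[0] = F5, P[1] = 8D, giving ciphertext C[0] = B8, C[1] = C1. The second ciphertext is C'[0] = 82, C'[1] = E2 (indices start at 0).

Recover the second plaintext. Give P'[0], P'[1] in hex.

In CTR with a reused counter, both messages share the same keystream S_i, so C_i ⊕ C'_i = P_i ⊕ P'_i and thus P'_i = P_i ⊕ C_i ⊕ C'_i.
P'[0]: F5 ⊕ B8 ⊕ 82 = CF.
P'[1]: 8D ⊕ C1 ⊕ E2 = AE.

P'[0] = CF, P'[1] = AE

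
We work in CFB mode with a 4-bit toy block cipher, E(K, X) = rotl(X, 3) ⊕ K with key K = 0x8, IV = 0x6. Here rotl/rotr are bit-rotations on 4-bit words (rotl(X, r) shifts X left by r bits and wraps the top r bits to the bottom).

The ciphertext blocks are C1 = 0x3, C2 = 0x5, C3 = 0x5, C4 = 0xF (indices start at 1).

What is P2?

CFB decryption: P_i = C_i ⊕ E(K, C_{i−1}), with C_{0} = IV.
P2: E(K, 0x3) = 0x1; 0x5 ⊕ 0x1 = 0x4.

P2 = 0x4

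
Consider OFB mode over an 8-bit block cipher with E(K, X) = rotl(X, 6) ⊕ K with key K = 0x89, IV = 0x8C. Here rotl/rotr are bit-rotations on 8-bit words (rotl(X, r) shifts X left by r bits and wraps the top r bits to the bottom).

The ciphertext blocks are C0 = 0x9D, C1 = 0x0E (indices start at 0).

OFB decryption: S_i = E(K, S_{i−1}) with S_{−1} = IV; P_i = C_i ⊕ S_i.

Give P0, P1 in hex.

P0: S = E(K, 0x8C) = 0xAA; 0x9D ⊕ 0xAA = 0x37.
P1: S = E(K, 0xAA) = 0x23; 0x0E ⊕ 0x23 = 0x2D.

P0 = 0x37, P1 = 0x2D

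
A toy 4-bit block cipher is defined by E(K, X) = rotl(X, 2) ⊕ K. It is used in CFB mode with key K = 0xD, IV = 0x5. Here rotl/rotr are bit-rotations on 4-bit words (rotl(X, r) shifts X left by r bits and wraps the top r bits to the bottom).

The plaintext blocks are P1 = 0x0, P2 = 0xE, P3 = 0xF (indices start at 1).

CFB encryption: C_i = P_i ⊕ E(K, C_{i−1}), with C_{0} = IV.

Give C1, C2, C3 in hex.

C1 = 0x8, C2 = 0x1, C3 = 0x6

C1: E(K, 0x5) = 0x8; 0x0 ⊕ 0x8 = 0x8.
C2: E(K, 0x8) = 0xF; 0xE ⊕ 0xF = 0x1.
C3: E(K, 0x1) = 0x9; 0xF ⊕ 0x9 = 0x6.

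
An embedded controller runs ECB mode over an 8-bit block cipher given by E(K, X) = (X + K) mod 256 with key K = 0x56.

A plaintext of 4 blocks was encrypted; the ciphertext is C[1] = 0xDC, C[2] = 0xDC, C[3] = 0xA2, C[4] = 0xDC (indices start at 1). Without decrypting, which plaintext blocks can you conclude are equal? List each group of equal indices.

P[1] = P[2] = P[4]

ECB encrypts each block independently with the same key, so equal ciphertext blocks imply equal plaintext blocks.
C[1] = C[2] = C[4] = 0xDC, so P[1] = P[2] = P[4].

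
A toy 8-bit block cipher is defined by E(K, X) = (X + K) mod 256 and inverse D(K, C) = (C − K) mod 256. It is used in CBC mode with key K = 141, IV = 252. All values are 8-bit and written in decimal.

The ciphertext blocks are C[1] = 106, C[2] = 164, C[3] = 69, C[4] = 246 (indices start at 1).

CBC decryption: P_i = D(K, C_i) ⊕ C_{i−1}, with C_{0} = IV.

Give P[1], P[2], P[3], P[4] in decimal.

P[1] = 33, P[2] = 125, P[3] = 28, P[4] = 44

P[1]: D(K, 106) = 221; 221 ⊕ 252 = 33.
P[2]: D(K, 164) = 23; 23 ⊕ 106 = 125.
P[3]: D(K, 69) = 184; 184 ⊕ 164 = 28.
P[4]: D(K, 246) = 105; 105 ⊕ 69 = 44.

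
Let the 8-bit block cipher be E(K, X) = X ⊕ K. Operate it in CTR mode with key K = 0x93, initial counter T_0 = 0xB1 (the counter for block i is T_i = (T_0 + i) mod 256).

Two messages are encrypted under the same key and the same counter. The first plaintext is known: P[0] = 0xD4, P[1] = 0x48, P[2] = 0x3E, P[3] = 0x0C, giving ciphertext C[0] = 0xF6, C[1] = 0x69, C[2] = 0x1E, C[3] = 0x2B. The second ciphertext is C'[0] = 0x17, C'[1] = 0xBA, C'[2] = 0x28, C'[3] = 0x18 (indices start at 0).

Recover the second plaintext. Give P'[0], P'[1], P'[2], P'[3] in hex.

P'[0] = 0x35, P'[1] = 0x9B, P'[2] = 0x08, P'[3] = 0x3F

In CTR with a reused counter, both messages share the same keystream S_i, so C_i ⊕ C'_i = P_i ⊕ P'_i and thus P'_i = P_i ⊕ C_i ⊕ C'_i.
P'[0]: 0xD4 ⊕ 0xF6 ⊕ 0x17 = 0x35.
P'[1]: 0x48 ⊕ 0x69 ⊕ 0xBA = 0x9B.
P'[2]: 0x3E ⊕ 0x1E ⊕ 0x28 = 0x08.
P'[3]: 0x0C ⊕ 0x2B ⊕ 0x18 = 0x3F.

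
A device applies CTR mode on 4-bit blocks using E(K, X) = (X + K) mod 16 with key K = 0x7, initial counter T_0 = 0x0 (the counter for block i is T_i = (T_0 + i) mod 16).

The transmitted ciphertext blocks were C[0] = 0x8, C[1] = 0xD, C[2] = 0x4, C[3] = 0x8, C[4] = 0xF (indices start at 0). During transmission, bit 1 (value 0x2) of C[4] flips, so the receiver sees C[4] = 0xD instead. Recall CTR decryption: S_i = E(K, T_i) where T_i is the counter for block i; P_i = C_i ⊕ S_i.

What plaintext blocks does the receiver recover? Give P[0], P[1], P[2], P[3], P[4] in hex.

P[0] = 0xF, P[1] = 0x5, P[2] = 0xD, P[3] = 0x2, P[4] = 0x6

Only C[4] changed, to 0xD. In CTR, a change in C_i flips the same bit in P_i only; the keystream is unaffected. Decrypting the received ciphertext:
P[0]: T = 0x0, S = E(K, T) = 0x7; 0x8 ⊕ 0x7 = 0xF.
P[1]: T = 0x1, S = E(K, T) = 0x8; 0xD ⊕ 0x8 = 0x5.
P[2]: T = 0x2, S = E(K, T) = 0x9; 0x4 ⊕ 0x9 = 0xD.
P[3]: T = 0x3, S = E(K, T) = 0xA; 0x8 ⊕ 0xA = 0x2.
P[4]: T = 0x4, S = E(K, T) = 0xB; 0xD ⊕ 0xB = 0x6.
Blocks that differ from the original plaintext: P[4].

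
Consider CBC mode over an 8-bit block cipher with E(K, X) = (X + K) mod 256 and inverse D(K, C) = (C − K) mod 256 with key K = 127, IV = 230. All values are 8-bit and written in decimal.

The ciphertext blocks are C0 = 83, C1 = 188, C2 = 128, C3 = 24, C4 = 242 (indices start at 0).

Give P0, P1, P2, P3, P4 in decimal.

CBC decryption: P_i = D(K, C_i) ⊕ C_{i−1}, with C_{−1} = IV.
P0: D(K, 83) = 212; 212 ⊕ 230 = 50.
P1: D(K, 188) = 61; 61 ⊕ 83 = 110.
P2: D(K, 128) = 1; 1 ⊕ 188 = 189.
P3: D(K, 24) = 153; 153 ⊕ 128 = 25.
P4: D(K, 242) = 115; 115 ⊕ 24 = 107.

P0 = 50, P1 = 110, P2 = 189, P3 = 25, P4 = 107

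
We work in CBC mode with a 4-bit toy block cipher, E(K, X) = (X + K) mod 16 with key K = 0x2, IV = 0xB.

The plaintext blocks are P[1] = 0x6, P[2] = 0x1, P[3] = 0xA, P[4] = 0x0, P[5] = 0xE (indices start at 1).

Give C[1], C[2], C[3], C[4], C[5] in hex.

C[1] = 0xF, C[2] = 0x0, C[3] = 0xC, C[4] = 0xE, C[5] = 0x2

CBC encryption: C_i = E(K, P_i ⊕ C_{i−1}), with C_{0} = IV.
C[1]: P[1] ⊕ 0xB = 0xD; E(K, 0xD) = 0xF.
C[2]: P[2] ⊕ 0xF = 0xE; E(K, 0xE) = 0x0.
C[3]: P[3] ⊕ 0x0 = 0xA; E(K, 0xA) = 0xC.
C[4]: P[4] ⊕ 0xC = 0xC; E(K, 0xC) = 0xE.
C[5]: P[5] ⊕ 0xE = 0x0; E(K, 0x0) = 0x2.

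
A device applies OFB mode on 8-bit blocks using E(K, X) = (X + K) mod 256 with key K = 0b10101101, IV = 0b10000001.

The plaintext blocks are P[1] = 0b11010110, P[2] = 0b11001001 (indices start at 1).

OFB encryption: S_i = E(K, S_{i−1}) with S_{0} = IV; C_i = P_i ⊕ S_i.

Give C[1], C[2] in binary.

C[1] = 0b11111000, C[2] = 0b00010010

C[1]: S = E(K, 0b10000001) = 0b00101110; 0b11010110 ⊕ 0b00101110 = 0b11111000.
C[2]: S = E(K, 0b00101110) = 0b11011011; 0b11001001 ⊕ 0b11011011 = 0b00010010.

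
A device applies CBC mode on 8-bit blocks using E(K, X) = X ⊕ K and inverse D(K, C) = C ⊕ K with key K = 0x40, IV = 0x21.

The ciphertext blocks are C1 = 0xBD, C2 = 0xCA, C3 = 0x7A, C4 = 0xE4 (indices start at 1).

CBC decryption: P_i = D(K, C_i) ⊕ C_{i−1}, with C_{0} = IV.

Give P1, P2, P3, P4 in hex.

P1: D(K, 0xBD) = 0xFD; 0xFD ⊕ 0x21 = 0xDC.
P2: D(K, 0xCA) = 0x8A; 0x8A ⊕ 0xBD = 0x37.
P3: D(K, 0x7A) = 0x3A; 0x3A ⊕ 0xCA = 0xF0.
P4: D(K, 0xE4) = 0xA4; 0xA4 ⊕ 0x7A = 0xDE.

P1 = 0xDC, P2 = 0x37, P3 = 0xF0, P4 = 0xDE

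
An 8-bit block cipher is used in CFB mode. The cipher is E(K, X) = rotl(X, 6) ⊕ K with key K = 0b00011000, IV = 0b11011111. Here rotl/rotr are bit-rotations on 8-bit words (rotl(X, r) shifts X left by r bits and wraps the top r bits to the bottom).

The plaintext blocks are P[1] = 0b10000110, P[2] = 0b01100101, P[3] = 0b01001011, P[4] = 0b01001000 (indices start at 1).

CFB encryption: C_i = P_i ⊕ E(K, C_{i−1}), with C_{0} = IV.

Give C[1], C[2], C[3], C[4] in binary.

C[1]: E(K, 0b11011111) = 0b11101111; 0b10000110 ⊕ 0b11101111 = 0b01101001.
C[2]: E(K, 0b01101001) = 0b01000010; 0b01100101 ⊕ 0b01000010 = 0b00100111.
C[3]: E(K, 0b00100111) = 0b11010001; 0b01001011 ⊕ 0b11010001 = 0b10011010.
C[4]: E(K, 0b10011010) = 0b10111110; 0b01001000 ⊕ 0b10111110 = 0b11110110.

C[1] = 0b01101001, C[2] = 0b00100111, C[3] = 0b10011010, C[4] = 0b11110110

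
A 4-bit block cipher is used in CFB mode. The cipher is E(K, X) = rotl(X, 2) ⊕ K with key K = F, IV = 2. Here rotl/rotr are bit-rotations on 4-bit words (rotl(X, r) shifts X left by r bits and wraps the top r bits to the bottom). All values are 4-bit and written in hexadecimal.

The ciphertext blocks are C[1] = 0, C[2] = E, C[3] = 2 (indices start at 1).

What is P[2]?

P[2] = 1

CFB decryption: P_i = C_i ⊕ E(K, C_{i−1}), with C_{0} = IV.
P[2]: E(K, 0) = F; E ⊕ F = 1.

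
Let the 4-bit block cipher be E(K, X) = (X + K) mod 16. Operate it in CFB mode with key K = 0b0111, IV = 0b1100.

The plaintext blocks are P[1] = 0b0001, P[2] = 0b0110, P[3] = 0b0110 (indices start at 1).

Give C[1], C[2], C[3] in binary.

CFB encryption: C_i = P_i ⊕ E(K, C_{i−1}), with C_{0} = IV.
C[1]: E(K, 0b1100) = 0b0011; 0b0001 ⊕ 0b0011 = 0b0010.
C[2]: E(K, 0b0010) = 0b1001; 0b0110 ⊕ 0b1001 = 0b1111.
C[3]: E(K, 0b1111) = 0b0110; 0b0110 ⊕ 0b0110 = 0b0000.

C[1] = 0b0010, C[2] = 0b1111, C[3] = 0b0000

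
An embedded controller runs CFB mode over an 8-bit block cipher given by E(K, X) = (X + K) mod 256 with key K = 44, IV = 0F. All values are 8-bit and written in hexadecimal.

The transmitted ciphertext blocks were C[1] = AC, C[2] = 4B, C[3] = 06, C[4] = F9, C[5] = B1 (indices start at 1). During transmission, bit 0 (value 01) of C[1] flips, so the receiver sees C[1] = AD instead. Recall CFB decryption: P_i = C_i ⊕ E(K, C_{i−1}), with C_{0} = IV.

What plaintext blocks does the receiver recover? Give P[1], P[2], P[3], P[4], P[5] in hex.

P[1] = FE, P[2] = BA, P[3] = 89, P[4] = B3, P[5] = 8C

Only C[1] changed, to AD. In CFB, a change in C_i flips the same bit in P_i and garbles P_{i+1}. Decrypting the received ciphertext:
P[1]: E(K, 0F) = 53; AD ⊕ 53 = FE.
P[2]: E(K, AD) = F1; 4B ⊕ F1 = BA.
P[3]: E(K, 4B) = 8F; 06 ⊕ 8F = 89.
P[4]: E(K, 06) = 4A; F9 ⊕ 4A = B3.
P[5]: E(K, F9) = 3D; B1 ⊕ 3D = 8C.
Blocks that differ from the original plaintext: P[1], P[2].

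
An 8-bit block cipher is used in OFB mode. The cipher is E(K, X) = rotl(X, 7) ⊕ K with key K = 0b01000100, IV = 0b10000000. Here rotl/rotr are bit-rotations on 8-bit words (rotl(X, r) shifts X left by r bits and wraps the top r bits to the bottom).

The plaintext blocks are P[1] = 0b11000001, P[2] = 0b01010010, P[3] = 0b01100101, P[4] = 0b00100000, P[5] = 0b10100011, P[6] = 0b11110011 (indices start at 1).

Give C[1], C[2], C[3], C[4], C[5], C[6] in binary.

C[1] = 0b11000101, C[2] = 0b00010100, C[3] = 0b00000010, C[4] = 0b11010111, C[5] = 0b00011100, C[6] = 0b01101000

OFB encryption: S_i = E(K, S_{i−1}) with S_{0} = IV; C_i = P_i ⊕ S_i.
C[1]: S = E(K, 0b10000000) = 0b00000100; 0b11000001 ⊕ 0b00000100 = 0b11000101.
C[2]: S = E(K, 0b00000100) = 0b01000110; 0b01010010 ⊕ 0b01000110 = 0b00010100.
C[3]: S = E(K, 0b01000110) = 0b01100111; 0b01100101 ⊕ 0b01100111 = 0b00000010.
C[4]: S = E(K, 0b01100111) = 0b11110111; 0b00100000 ⊕ 0b11110111 = 0b11010111.
C[5]: S = E(K, 0b11110111) = 0b10111111; 0b10100011 ⊕ 0b10111111 = 0b00011100.
C[6]: S = E(K, 0b10111111) = 0b10011011; 0b11110011 ⊕ 0b10011011 = 0b01101000.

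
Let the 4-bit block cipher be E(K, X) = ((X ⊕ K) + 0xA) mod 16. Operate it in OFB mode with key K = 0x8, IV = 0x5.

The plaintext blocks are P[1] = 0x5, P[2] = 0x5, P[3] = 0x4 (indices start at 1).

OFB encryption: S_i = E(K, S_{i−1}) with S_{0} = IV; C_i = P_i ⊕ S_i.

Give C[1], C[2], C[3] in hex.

C[1] = 0x2, C[2] = 0xC, C[3] = 0xF

C[1]: S = E(K, 0x5) = 0x7; 0x5 ⊕ 0x7 = 0x2.
C[2]: S = E(K, 0x7) = 0x9; 0x5 ⊕ 0x9 = 0xC.
C[3]: S = E(K, 0x9) = 0xB; 0x4 ⊕ 0xB = 0xF.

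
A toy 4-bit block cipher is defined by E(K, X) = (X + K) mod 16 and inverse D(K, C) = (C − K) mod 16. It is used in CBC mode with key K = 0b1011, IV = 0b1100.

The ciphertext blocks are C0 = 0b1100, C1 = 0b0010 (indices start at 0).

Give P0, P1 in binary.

P0 = 0b1101, P1 = 0b1011

CBC decryption: P_i = D(K, C_i) ⊕ C_{i−1}, with C_{−1} = IV.
P0: D(K, 0b1100) = 0b0001; 0b0001 ⊕ 0b1100 = 0b1101.
P1: D(K, 0b0010) = 0b0111; 0b0111 ⊕ 0b1100 = 0b1011.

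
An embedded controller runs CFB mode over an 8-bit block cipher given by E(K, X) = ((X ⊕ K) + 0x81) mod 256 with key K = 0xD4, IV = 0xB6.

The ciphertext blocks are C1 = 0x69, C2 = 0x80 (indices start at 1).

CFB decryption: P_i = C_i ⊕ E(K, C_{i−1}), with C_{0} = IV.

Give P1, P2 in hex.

P1 = 0x8A, P2 = 0xBE

P1: E(K, 0xB6) = 0xE3; 0x69 ⊕ 0xE3 = 0x8A.
P2: E(K, 0x69) = 0x3E; 0x80 ⊕ 0x3E = 0xBE.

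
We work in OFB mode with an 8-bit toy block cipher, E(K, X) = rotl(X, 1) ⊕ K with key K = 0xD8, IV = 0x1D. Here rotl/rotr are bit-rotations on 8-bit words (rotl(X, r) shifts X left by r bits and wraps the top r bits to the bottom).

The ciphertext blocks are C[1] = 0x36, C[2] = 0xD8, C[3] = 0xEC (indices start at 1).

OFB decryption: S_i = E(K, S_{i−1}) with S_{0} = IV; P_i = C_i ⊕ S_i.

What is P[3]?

P[3] = 0x0E

P[1]: S = E(K, 0x1D) = 0xE2; 0x36 ⊕ 0xE2 = 0xD4.
P[2]: S = E(K, 0xE2) = 0x1D; 0xD8 ⊕ 0x1D = 0xC5.
P[3]: S = E(K, 0x1D) = 0xE2; 0xEC ⊕ 0xE2 = 0x0E.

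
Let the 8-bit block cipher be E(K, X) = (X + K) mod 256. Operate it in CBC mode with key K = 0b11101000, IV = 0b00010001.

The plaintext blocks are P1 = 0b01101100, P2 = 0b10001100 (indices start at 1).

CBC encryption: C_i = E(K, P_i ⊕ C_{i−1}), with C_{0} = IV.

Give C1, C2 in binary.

C1 = 0b01100101, C2 = 0b11010001

C1: P1 ⊕ 0b00010001 = 0b01111101; E(K, 0b01111101) = 0b01100101.
C2: P2 ⊕ 0b01100101 = 0b11101001; E(K, 0b11101001) = 0b11010001.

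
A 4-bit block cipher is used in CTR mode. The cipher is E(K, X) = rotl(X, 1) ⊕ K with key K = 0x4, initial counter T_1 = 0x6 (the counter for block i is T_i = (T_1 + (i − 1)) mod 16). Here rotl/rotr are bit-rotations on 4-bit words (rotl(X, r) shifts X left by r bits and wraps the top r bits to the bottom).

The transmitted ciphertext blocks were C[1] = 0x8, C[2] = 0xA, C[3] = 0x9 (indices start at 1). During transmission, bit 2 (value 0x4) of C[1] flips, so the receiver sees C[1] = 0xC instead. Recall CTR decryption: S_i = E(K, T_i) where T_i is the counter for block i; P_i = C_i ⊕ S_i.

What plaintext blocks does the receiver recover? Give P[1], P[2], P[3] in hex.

P[1] = 0x4, P[2] = 0x0, P[3] = 0xC

Only C[1] changed, to 0xC. In CTR, a change in C_i flips the same bit in P_i only; the keystream is unaffected. Decrypting the received ciphertext:
P[1]: T = 0x6, S = E(K, T) = 0x8; 0xC ⊕ 0x8 = 0x4.
P[2]: T = 0x7, S = E(K, T) = 0xA; 0xA ⊕ 0xA = 0x0.
P[3]: T = 0x8, S = E(K, T) = 0x5; 0x9 ⊕ 0x5 = 0xC.
Blocks that differ from the original plaintext: P[1].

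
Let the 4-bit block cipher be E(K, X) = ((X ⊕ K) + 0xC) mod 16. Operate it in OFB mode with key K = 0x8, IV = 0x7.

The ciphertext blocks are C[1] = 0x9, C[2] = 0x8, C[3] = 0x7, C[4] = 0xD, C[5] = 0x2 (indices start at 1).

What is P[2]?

P[2] = 0x7

OFB decryption: S_i = E(K, S_{i−1}) with S_{0} = IV; P_i = C_i ⊕ S_i.
P[1]: S = E(K, 0x7) = 0xB; 0x9 ⊕ 0xB = 0x2.
P[2]: S = E(K, 0xB) = 0xF; 0x8 ⊕ 0xF = 0x7.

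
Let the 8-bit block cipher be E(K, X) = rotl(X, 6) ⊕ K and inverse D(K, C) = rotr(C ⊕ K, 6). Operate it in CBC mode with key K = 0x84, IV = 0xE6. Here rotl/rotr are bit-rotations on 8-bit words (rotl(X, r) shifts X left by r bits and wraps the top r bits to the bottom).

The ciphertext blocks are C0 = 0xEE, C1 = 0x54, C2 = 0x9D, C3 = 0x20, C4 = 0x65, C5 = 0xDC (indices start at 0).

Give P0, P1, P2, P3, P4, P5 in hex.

CBC decryption: P_i = D(K, C_i) ⊕ C_{i−1}, with C_{−1} = IV.
P0: D(K, 0xEE) = 0xA9; 0xA9 ⊕ 0xE6 = 0x4F.
P1: D(K, 0x54) = 0x43; 0x43 ⊕ 0xEE = 0xAD.
P2: D(K, 0x9D) = 0x64; 0x64 ⊕ 0x54 = 0x30.
P3: D(K, 0x20) = 0x92; 0x92 ⊕ 0x9D = 0x0F.
P4: D(K, 0x65) = 0x87; 0x87 ⊕ 0x20 = 0xA7.
P5: D(K, 0xDC) = 0x61; 0x61 ⊕ 0x65 = 0x04.

P0 = 0x4F, P1 = 0xAD, P2 = 0x30, P3 = 0x0F, P4 = 0xA7, P5 = 0x04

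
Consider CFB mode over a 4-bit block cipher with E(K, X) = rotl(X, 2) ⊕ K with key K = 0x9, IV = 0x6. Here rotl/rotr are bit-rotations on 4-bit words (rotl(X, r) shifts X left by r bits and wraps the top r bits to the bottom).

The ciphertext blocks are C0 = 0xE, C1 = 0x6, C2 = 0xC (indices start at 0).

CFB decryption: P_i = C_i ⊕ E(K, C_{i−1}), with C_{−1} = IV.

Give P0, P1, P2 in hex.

P0 = 0xE, P1 = 0x4, P2 = 0xC

P0: E(K, 0x6) = 0x0; 0xE ⊕ 0x0 = 0xE.
P1: E(K, 0xE) = 0x2; 0x6 ⊕ 0x2 = 0x4.
P2: E(K, 0x6) = 0x0; 0xC ⊕ 0x0 = 0xC.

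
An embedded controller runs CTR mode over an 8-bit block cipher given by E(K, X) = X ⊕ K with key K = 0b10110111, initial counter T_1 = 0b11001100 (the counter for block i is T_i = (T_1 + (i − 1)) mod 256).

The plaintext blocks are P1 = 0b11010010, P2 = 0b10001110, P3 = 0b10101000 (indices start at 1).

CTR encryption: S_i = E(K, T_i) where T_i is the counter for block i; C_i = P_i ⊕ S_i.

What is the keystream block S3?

0b01111001

C1: T = 0b11001100, S = E(K, T) = 0b01111011; 0b11010010 ⊕ 0b01111011 = 0b10101001.
C2: T = 0b11001101, S = E(K, T) = 0b01111010; 0b10001110 ⊕ 0b01111010 = 0b11110100.
C3: T = 0b11001110, S = E(K, T) = 0b01111001; 0b10101000 ⊕ 0b01111001 = 0b11010001.
So S3 = 0b01111001.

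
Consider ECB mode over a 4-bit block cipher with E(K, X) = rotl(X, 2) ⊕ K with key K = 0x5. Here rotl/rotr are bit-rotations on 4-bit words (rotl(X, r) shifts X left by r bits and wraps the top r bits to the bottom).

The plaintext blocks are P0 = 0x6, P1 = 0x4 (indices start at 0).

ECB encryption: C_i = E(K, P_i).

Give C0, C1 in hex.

C0: E(K, 0x6) = 0xC.
C1: E(K, 0x4) = 0x4.

C0 = 0xC, C1 = 0x4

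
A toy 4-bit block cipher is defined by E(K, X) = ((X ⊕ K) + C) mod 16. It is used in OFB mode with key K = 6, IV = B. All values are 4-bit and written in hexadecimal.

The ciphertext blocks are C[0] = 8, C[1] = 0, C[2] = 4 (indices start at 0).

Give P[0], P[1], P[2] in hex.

P[0] = 1, P[1] = B, P[2] = D

OFB decryption: S_i = E(K, S_{i−1}) with S_{−1} = IV; P_i = C_i ⊕ S_i.
P[0]: S = E(K, B) = 9; 8 ⊕ 9 = 1.
P[1]: S = E(K, 9) = B; 0 ⊕ B = B.
P[2]: S = E(K, B) = 9; 4 ⊕ 9 = D.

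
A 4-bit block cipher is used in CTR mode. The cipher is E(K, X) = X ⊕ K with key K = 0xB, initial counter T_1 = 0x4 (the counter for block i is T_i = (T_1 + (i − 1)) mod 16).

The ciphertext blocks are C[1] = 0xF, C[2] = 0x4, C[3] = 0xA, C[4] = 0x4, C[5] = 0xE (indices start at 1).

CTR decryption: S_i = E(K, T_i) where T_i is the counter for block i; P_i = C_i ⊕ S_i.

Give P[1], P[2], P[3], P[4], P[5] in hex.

P[1] = 0x0, P[2] = 0xA, P[3] = 0x7, P[4] = 0x8, P[5] = 0xD

P[1]: T = 0x4, S = E(K, T) = 0xF; 0xF ⊕ 0xF = 0x0.
P[2]: T = 0x5, S = E(K, T) = 0xE; 0x4 ⊕ 0xE = 0xA.
P[3]: T = 0x6, S = E(K, T) = 0xD; 0xA ⊕ 0xD = 0x7.
P[4]: T = 0x7, S = E(K, T) = 0xC; 0x4 ⊕ 0xC = 0x8.
P[5]: T = 0x8, S = E(K, T) = 0x3; 0xE ⊕ 0x3 = 0xD.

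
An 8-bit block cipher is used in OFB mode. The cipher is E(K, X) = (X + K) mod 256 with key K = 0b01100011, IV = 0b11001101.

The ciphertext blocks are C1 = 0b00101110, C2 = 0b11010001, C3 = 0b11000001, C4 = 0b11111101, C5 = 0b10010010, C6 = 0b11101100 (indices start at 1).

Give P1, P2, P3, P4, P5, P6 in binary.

OFB decryption: S_i = E(K, S_{i−1}) with S_{0} = IV; P_i = C_i ⊕ S_i.
P1: S = E(K, 0b11001101) = 0b00110000; 0b00101110 ⊕ 0b00110000 = 0b00011110.
P2: S = E(K, 0b00110000) = 0b10010011; 0b11010001 ⊕ 0b10010011 = 0b01000010.
P3: S = E(K, 0b10010011) = 0b11110110; 0b11000001 ⊕ 0b11110110 = 0b00110111.
P4: S = E(K, 0b11110110) = 0b01011001; 0b11111101 ⊕ 0b01011001 = 0b10100100.
P5: S = E(K, 0b01011001) = 0b10111100; 0b10010010 ⊕ 0b10111100 = 0b00101110.
P6: S = E(K, 0b10111100) = 0b00011111; 0b11101100 ⊕ 0b00011111 = 0b11110011.

P1 = 0b00011110, P2 = 0b01000010, P3 = 0b00110111, P4 = 0b10100100, P5 = 0b00101110, P6 = 0b11110011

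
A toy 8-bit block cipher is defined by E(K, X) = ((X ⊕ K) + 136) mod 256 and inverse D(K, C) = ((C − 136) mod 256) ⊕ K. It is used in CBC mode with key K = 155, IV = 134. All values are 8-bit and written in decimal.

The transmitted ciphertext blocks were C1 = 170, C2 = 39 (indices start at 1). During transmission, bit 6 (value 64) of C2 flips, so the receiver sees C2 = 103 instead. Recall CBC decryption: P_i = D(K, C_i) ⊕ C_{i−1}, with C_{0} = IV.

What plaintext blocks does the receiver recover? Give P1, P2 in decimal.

P1 = 63, P2 = 238

Only C2 changed, to 103. In CBC, a change in C_i garbles P_i and flips the same bit in P_{i+1}. Decrypting the received ciphertext:
P1: D(K, 170) = 185; 185 ⊕ 134 = 63.
P2: D(K, 103) = 68; 68 ⊕ 170 = 238.
Blocks that differ from the original plaintext: P2.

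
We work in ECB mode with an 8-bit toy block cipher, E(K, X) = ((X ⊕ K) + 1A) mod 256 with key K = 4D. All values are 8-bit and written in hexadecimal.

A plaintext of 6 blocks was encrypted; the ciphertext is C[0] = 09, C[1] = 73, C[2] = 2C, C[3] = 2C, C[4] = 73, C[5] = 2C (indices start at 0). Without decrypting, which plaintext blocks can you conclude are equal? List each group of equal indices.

P[1] = P[4]; P[2] = P[3] = P[5]

ECB encrypts each block independently with the same key, so equal ciphertext blocks imply equal plaintext blocks.
C[1] = C[4] = 73, so P[1] = P[4].
C[2] = C[3] = C[5] = 2C, so P[2] = P[3] = P[5].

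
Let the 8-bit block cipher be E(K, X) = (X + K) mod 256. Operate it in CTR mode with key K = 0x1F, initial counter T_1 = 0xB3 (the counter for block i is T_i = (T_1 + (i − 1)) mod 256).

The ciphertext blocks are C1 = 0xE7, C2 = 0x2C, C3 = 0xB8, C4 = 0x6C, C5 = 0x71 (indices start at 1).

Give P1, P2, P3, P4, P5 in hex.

CTR decryption: S_i = E(K, T_i) where T_i is the counter for block i; P_i = C_i ⊕ S_i.
P1: T = 0xB3, S = E(K, T) = 0xD2; 0xE7 ⊕ 0xD2 = 0x35.
P2: T = 0xB4, S = E(K, T) = 0xD3; 0x2C ⊕ 0xD3 = 0xFF.
P3: T = 0xB5, S = E(K, T) = 0xD4; 0xB8 ⊕ 0xD4 = 0x6C.
P4: T = 0xB6, S = E(K, T) = 0xD5; 0x6C ⊕ 0xD5 = 0xB9.
P5: T = 0xB7, S = E(K, T) = 0xD6; 0x71 ⊕ 0xD6 = 0xA7.

P1 = 0x35, P2 = 0xFF, P3 = 0x6C, P4 = 0xB9, P5 = 0xA7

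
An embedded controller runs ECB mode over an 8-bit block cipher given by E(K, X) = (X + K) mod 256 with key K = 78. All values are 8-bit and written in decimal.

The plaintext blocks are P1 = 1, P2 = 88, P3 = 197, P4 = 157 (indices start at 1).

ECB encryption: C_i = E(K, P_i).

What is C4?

C4: E(K, 157) = 235.

C4 = 235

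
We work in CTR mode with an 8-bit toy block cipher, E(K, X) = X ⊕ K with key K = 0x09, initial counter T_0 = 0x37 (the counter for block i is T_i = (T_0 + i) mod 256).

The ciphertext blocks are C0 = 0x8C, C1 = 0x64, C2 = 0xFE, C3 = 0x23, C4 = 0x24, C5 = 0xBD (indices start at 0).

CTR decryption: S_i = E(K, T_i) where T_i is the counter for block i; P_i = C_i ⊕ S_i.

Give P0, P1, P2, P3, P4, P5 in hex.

P0 = 0xB2, P1 = 0x55, P2 = 0xCE, P3 = 0x10, P4 = 0x16, P5 = 0x88

P0: T = 0x37, S = E(K, T) = 0x3E; 0x8C ⊕ 0x3E = 0xB2.
P1: T = 0x38, S = E(K, T) = 0x31; 0x64 ⊕ 0x31 = 0x55.
P2: T = 0x39, S = E(K, T) = 0x30; 0xFE ⊕ 0x30 = 0xCE.
P3: T = 0x3A, S = E(K, T) = 0x33; 0x23 ⊕ 0x33 = 0x10.
P4: T = 0x3B, S = E(K, T) = 0x32; 0x24 ⊕ 0x32 = 0x16.
P5: T = 0x3C, S = E(K, T) = 0x35; 0xBD ⊕ 0x35 = 0x88.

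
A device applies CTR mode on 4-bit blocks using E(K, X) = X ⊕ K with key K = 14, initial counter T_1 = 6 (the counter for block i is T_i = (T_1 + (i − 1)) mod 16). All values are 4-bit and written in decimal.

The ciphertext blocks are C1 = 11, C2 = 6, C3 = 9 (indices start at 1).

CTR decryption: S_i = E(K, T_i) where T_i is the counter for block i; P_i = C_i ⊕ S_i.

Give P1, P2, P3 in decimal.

P1 = 3, P2 = 15, P3 = 15

P1: T = 6, S = E(K, T) = 8; 11 ⊕ 8 = 3.
P2: T = 7, S = E(K, T) = 9; 6 ⊕ 9 = 15.
P3: T = 8, S = E(K, T) = 6; 9 ⊕ 6 = 15.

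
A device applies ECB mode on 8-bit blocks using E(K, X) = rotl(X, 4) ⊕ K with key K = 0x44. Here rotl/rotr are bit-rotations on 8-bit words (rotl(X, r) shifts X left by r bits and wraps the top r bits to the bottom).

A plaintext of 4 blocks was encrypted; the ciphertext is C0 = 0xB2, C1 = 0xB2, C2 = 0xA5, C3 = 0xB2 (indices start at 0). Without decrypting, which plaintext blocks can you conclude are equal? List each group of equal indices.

P0 = P1 = P3

ECB encrypts each block independently with the same key, so equal ciphertext blocks imply equal plaintext blocks.
C0 = C1 = C3 = 0xB2, so P0 = P1 = P3.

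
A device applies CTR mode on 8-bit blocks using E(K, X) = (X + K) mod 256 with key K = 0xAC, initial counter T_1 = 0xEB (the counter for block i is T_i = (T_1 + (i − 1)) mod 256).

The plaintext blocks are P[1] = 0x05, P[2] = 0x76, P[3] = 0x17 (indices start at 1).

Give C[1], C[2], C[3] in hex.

CTR encryption: S_i = E(K, T_i) where T_i is the counter for block i; C_i = P_i ⊕ S_i.
C[1]: T = 0xEB, S = E(K, T) = 0x97; 0x05 ⊕ 0x97 = 0x92.
C[2]: T = 0xEC, S = E(K, T) = 0x98; 0x76 ⊕ 0x98 = 0xEE.
C[3]: T = 0xED, S = E(K, T) = 0x99; 0x17 ⊕ 0x99 = 0x8E.

C[1] = 0x92, C[2] = 0xEE, C[3] = 0x8E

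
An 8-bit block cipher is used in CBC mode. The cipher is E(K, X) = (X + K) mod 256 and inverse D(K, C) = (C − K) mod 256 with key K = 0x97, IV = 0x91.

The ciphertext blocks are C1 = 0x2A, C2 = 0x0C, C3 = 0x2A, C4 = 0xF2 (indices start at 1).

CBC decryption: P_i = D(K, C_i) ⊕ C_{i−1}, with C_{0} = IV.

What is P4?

P4: D(K, 0xF2) = 0x5B; 0x5B ⊕ 0x2A = 0x71.

P4 = 0x71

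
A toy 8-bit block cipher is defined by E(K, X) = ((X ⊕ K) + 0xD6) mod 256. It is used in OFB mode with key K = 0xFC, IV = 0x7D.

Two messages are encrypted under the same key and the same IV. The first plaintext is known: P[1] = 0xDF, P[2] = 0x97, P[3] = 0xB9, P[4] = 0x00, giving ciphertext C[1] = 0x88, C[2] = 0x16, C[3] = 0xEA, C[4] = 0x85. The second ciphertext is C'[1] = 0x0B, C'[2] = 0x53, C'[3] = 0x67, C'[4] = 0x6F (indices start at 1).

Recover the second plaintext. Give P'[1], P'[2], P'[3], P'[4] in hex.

In OFB with a reused IV, both messages share the same keystream S_i, so C_i ⊕ C'_i = P_i ⊕ P'_i and thus P'_i = P_i ⊕ C_i ⊕ C'_i.
P'[1]: 0xDF ⊕ 0x88 ⊕ 0x0B = 0x5C.
P'[2]: 0x97 ⊕ 0x16 ⊕ 0x53 = 0xD2.
P'[3]: 0xB9 ⊕ 0xEA ⊕ 0x67 = 0x34.
P'[4]: 0x00 ⊕ 0x85 ⊕ 0x6F = 0xEA.

P'[1] = 0x5C, P'[2] = 0xD2, P'[3] = 0x34, P'[4] = 0xEA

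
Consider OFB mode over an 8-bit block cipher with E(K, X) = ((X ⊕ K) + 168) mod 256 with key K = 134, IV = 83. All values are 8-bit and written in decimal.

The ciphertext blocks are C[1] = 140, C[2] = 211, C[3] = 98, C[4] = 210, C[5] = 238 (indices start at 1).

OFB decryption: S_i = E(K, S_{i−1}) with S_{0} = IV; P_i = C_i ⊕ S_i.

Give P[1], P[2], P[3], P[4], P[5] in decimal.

P[1]: S = E(K, 83) = 125; 140 ⊕ 125 = 241.
P[2]: S = E(K, 125) = 163; 211 ⊕ 163 = 112.
P[3]: S = E(K, 163) = 205; 98 ⊕ 205 = 175.
P[4]: S = E(K, 205) = 243; 210 ⊕ 243 = 33.
P[5]: S = E(K, 243) = 29; 238 ⊕ 29 = 243.

P[1] = 241, P[2] = 112, P[3] = 175, P[4] = 33, P[5] = 243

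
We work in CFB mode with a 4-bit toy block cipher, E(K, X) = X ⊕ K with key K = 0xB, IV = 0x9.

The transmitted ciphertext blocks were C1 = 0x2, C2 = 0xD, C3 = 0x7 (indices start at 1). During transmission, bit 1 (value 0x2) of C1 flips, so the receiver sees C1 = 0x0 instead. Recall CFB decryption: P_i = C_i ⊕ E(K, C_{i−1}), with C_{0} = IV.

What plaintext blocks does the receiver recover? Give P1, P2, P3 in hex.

Only C1 changed, to 0x0. In CFB, a change in C_i flips the same bit in P_i and garbles P_{i+1}. Decrypting the received ciphertext:
P1: E(K, 0x9) = 0x2; 0x0 ⊕ 0x2 = 0x2.
P2: E(K, 0x0) = 0xB; 0xD ⊕ 0xB = 0x6.
P3: E(K, 0xD) = 0x6; 0x7 ⊕ 0x6 = 0x1.
Blocks that differ from the original plaintext: P1, P2.

P1 = 0x2, P2 = 0x6, P3 = 0x1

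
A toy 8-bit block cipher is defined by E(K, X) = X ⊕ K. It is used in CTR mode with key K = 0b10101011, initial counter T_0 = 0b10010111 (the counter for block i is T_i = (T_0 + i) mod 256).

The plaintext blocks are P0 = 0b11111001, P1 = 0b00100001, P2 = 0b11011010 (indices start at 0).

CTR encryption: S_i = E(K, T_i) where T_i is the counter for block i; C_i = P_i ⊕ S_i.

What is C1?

C0: T = 0b10010111, S = E(K, T) = 0b00111100; 0b11111001 ⊕ 0b00111100 = 0b11000101.
C1: T = 0b10011000, S = E(K, T) = 0b00110011; 0b00100001 ⊕ 0b00110011 = 0b00010010.

C1 = 0b00010010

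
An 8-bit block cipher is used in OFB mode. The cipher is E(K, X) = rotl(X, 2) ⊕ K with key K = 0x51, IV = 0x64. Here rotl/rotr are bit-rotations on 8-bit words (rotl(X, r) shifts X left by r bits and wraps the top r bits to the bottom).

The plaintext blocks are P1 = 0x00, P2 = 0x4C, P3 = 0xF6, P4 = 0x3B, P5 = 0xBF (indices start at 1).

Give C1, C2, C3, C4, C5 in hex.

OFB encryption: S_i = E(K, S_{i−1}) with S_{0} = IV; C_i = P_i ⊕ S_i.
C1: S = E(K, 0x64) = 0xC0; 0x00 ⊕ 0xC0 = 0xC0.
C2: S = E(K, 0xC0) = 0x52; 0x4C ⊕ 0x52 = 0x1E.
C3: S = E(K, 0x52) = 0x18; 0xF6 ⊕ 0x18 = 0xEE.
C4: S = E(K, 0x18) = 0x31; 0x3B ⊕ 0x31 = 0x0A.
C5: S = E(K, 0x31) = 0x95; 0xBF ⊕ 0x95 = 0x2A.

C1 = 0xC0, C2 = 0x1E, C3 = 0xEE, C4 = 0x0A, C5 = 0x2A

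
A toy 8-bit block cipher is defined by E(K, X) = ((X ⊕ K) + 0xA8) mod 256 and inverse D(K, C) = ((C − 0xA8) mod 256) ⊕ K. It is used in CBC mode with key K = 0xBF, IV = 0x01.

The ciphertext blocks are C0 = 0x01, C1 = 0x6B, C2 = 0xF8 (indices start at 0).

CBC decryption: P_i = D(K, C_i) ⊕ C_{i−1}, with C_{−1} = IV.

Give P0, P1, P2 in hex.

P0: D(K, 0x01) = 0xE6; 0xE6 ⊕ 0x01 = 0xE7.
P1: D(K, 0x6B) = 0x7C; 0x7C ⊕ 0x01 = 0x7D.
P2: D(K, 0xF8) = 0xEF; 0xEF ⊕ 0x6B = 0x84.

P0 = 0xE7, P1 = 0x7D, P2 = 0x84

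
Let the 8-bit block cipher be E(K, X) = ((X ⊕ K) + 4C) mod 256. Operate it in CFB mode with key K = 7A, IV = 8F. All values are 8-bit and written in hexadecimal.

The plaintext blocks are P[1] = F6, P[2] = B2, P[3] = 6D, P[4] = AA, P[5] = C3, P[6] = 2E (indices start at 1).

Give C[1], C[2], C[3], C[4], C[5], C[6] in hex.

CFB encryption: C_i = P_i ⊕ E(K, C_{i−1}), with C_{0} = IV.
C[1]: E(K, 8F) = 41; F6 ⊕ 41 = B7.
C[2]: E(K, B7) = 19; B2 ⊕ 19 = AB.
C[3]: E(K, AB) = 1D; 6D ⊕ 1D = 70.
C[4]: E(K, 70) = 56; AA ⊕ 56 = FC.
C[5]: E(K, FC) = D2; C3 ⊕ D2 = 11.
C[6]: E(K, 11) = B7; 2E ⊕ B7 = 99.

C[1] = B7, C[2] = AB, C[3] = 70, C[4] = FC, C[5] = 11, C[6] = 99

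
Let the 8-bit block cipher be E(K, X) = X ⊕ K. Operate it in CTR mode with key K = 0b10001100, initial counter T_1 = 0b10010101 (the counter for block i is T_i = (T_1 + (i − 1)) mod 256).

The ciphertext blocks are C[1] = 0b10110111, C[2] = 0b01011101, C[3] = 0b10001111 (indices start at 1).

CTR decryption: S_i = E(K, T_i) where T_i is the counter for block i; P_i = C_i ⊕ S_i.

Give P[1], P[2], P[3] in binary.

P[1] = 0b10101110, P[2] = 0b01000111, P[3] = 0b10010100

P[1]: T = 0b10010101, S = E(K, T) = 0b00011001; 0b10110111 ⊕ 0b00011001 = 0b10101110.
P[2]: T = 0b10010110, S = E(K, T) = 0b00011010; 0b01011101 ⊕ 0b00011010 = 0b01000111.
P[3]: T = 0b10010111, S = E(K, T) = 0b00011011; 0b10001111 ⊕ 0b00011011 = 0b10010100.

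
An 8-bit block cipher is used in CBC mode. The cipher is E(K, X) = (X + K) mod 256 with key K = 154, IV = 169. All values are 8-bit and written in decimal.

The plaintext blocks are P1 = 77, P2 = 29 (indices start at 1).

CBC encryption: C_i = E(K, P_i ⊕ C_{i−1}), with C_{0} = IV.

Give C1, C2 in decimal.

C1: P1 ⊕ 169 = 228; E(K, 228) = 126.
C2: P2 ⊕ 126 = 99; E(K, 99) = 253.

C1 = 126, C2 = 253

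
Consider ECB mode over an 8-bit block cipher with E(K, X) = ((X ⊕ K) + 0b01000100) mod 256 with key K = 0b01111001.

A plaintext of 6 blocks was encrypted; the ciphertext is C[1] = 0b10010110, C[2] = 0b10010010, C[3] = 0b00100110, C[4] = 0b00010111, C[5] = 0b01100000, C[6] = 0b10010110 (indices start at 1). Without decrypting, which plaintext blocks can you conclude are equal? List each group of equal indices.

ECB encrypts each block independently with the same key, so equal ciphertext blocks imply equal plaintext blocks.
C[1] = C[6] = 0b10010110, so P[1] = P[6].

P[1] = P[6]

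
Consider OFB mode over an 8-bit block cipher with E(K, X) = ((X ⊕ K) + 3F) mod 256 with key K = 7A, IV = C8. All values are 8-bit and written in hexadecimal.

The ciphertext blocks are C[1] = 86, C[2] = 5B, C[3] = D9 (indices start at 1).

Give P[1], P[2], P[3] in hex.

P[1] = 77, P[2] = 91, P[3] = 36

OFB decryption: S_i = E(K, S_{i−1}) with S_{0} = IV; P_i = C_i ⊕ S_i.
P[1]: S = E(K, C8) = F1; 86 ⊕ F1 = 77.
P[2]: S = E(K, F1) = CA; 5B ⊕ CA = 91.
P[3]: S = E(K, CA) = EF; D9 ⊕ EF = 36.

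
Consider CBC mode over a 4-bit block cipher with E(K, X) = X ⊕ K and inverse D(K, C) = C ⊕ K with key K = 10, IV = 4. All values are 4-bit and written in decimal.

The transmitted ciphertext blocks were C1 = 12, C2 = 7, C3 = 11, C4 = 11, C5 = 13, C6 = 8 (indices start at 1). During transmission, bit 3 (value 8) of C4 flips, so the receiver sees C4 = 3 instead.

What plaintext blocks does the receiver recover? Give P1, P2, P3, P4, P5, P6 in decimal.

CBC decryption: P_i = D(K, C_i) ⊕ C_{i−1}, with C_{0} = IV.
Only C4 changed, to 3. In CBC, a change in C_i garbles P_i and flips the same bit in P_{i+1}. Decrypting the received ciphertext:
P1: D(K, 12) = 6; 6 ⊕ 4 = 2.
P2: D(K, 7) = 13; 13 ⊕ 12 = 1.
P3: D(K, 11) = 1; 1 ⊕ 7 = 6.
P4: D(K, 3) = 9; 9 ⊕ 11 = 2.
P5: D(K, 13) = 7; 7 ⊕ 3 = 4.
P6: D(K, 8) = 2; 2 ⊕ 13 = 15.
Blocks that differ from the original plaintext: P4, P5.

P1 = 2, P2 = 1, P3 = 6, P4 = 2, P5 = 4, P6 = 15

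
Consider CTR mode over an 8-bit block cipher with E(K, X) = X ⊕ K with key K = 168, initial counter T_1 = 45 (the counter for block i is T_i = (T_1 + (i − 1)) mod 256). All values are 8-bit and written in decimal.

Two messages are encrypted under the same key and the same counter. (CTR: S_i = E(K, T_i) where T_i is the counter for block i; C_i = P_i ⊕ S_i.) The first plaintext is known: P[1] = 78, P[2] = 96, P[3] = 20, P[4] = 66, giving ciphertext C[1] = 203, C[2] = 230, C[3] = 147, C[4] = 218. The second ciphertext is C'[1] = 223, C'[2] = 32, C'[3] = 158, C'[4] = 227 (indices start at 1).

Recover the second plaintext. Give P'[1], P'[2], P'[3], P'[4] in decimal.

In CTR with a reused counter, both messages share the same keystream S_i, so C_i ⊕ C'_i = P_i ⊕ P'_i and thus P'_i = P_i ⊕ C_i ⊕ C'_i.
P'[1]: 78 ⊕ 203 ⊕ 223 = 90.
P'[2]: 96 ⊕ 230 ⊕ 32 = 166.
P'[3]: 20 ⊕ 147 ⊕ 158 = 25.
P'[4]: 66 ⊕ 218 ⊕ 227 = 123.

P'[1] = 90, P'[2] = 166, P'[3] = 25, P'[4] = 123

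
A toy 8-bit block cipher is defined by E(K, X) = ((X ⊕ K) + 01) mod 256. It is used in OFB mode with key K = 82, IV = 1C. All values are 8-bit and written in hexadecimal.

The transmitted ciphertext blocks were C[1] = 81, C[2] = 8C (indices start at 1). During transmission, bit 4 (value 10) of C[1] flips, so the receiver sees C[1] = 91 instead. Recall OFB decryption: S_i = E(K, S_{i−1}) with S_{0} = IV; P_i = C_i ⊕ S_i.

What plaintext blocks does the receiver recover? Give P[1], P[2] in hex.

P[1] = 0E, P[2] = 92

Only C[1] changed, to 91. In OFB, a change in C_i flips the same bit in P_i only; the keystream is unaffected. Decrypting the received ciphertext:
P[1]: S = E(K, 1C) = 9F; 91 ⊕ 9F = 0E.
P[2]: S = E(K, 9F) = 1E; 8C ⊕ 1E = 92.
Blocks that differ from the original plaintext: P[1].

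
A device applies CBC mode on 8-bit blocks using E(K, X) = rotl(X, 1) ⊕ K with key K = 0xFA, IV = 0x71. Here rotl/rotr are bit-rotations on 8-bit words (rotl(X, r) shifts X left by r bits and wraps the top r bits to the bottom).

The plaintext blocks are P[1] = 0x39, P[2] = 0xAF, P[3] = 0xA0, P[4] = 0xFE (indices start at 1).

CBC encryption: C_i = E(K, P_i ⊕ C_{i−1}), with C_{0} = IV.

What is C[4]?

C[1]: P[1] ⊕ 0x71 = 0x48; E(K, 0x48) = 0x6A.
C[2]: P[2] ⊕ 0x6A = 0xC5; E(K, 0xC5) = 0x71.
C[3]: P[3] ⊕ 0x71 = 0xD1; E(K, 0xD1) = 0x59.
C[4]: P[4] ⊕ 0x59 = 0xA7; E(K, 0xA7) = 0xB5.

C[4] = 0xB5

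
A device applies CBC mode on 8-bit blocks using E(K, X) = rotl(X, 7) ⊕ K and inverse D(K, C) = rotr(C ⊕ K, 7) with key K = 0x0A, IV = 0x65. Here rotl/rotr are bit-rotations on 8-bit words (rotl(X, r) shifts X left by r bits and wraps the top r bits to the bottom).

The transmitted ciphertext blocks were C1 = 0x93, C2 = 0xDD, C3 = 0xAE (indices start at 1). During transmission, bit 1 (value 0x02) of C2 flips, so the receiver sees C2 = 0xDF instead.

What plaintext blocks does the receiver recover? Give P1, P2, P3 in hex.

P1 = 0x56, P2 = 0x38, P3 = 0x96

CBC decryption: P_i = D(K, C_i) ⊕ C_{i−1}, with C_{0} = IV.
Only C2 changed, to 0xDF. In CBC, a change in C_i garbles P_i and flips the same bit in P_{i+1}. Decrypting the received ciphertext:
P1: D(K, 0x93) = 0x33; 0x33 ⊕ 0x65 = 0x56.
P2: D(K, 0xDF) = 0xAB; 0xAB ⊕ 0x93 = 0x38.
P3: D(K, 0xAE) = 0x49; 0x49 ⊕ 0xDF = 0x96.
Blocks that differ from the original plaintext: P2, P3.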